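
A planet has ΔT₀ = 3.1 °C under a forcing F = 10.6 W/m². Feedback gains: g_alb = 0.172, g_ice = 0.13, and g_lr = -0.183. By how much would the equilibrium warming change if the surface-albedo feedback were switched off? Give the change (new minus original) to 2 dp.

Original: g = 0.119, ΔT = 3.1/(1−0.119) = 3.5187 °C.
Without surface-albedo: g' = -0.053, ΔT' = 3.1/(1+0.053) = 2.9440 °C.
Change = 2.9440 − 3.5187 = -0.57 °C.

-0.57 °C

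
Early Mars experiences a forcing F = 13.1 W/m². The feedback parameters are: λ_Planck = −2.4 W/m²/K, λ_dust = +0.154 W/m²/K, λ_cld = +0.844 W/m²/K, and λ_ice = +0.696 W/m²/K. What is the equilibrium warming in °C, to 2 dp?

18.56 °C

Net feedback parameter λ = (−2.4) + (+0.154) + (+0.844) + (+0.696) = -0.706 W/m²/K.
ΔT = −F/λ = −13.1/(-0.706) = 18.56 °C.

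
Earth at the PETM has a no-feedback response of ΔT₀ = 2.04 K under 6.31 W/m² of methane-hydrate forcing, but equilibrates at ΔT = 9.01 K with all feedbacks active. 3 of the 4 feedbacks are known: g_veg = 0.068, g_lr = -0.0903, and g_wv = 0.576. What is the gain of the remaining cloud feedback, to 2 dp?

0.22

Amplification A = ΔT/ΔT₀ = 9.01/2.04 = 4.417.
Total gain g = 1 − 1/A = 1 − 1/4.417 = 0.7736.
Known gains sum to 0.068 − 0.0903 + 0.576 = 0.5537.
g_cld = 0.7736 − 0.5537 = 0.22.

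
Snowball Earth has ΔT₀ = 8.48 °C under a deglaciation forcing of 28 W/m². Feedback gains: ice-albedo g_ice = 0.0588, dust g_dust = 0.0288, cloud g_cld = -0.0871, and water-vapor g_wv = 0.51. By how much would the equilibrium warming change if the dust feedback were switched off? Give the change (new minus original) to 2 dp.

-0.96 °C

Original: g = 0.5105, ΔT = 8.48/(1−0.5105) = 17.3238 °C.
Without dust: g' = 0.4817, ΔT' = 8.48/(1−0.4817) = 16.3612 °C.
Change = 16.3612 − 17.3238 = -0.96 °C.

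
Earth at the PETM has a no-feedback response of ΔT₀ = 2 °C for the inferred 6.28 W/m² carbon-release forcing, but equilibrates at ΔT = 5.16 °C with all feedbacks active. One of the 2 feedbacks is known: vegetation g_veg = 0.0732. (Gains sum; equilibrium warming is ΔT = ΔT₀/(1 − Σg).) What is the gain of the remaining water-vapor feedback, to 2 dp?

Amplification A = ΔT/ΔT₀ = 5.16/2 = 2.58.
Total gain g = 1 − 1/A = 1 − 1/2.58 = 0.6124.
The known gain is 0.0732.
g_wv = 0.6124 − 0.0732 = 0.54.

0.54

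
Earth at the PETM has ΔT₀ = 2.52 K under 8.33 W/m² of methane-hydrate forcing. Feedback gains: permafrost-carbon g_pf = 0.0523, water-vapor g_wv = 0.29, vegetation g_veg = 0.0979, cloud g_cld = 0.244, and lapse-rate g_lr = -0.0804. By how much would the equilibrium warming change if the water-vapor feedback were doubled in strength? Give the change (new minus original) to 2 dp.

Original: g = 0.6038, ΔT = 2.52/(1−0.6038) = 6.3604 K.
With doubled water-vapor: g' = 0.8938, ΔT' = 2.52/(1−0.8938) = 23.7288 K.
Change = 23.7288 − 6.3604 = 17.37 K.

17.37 K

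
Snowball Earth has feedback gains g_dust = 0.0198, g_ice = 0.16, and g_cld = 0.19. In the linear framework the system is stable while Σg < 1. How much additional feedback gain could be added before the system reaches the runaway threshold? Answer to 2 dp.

0.63

Current total gain = 0.0198 + 0.16 + 0.19 = 0.3698.
Margin to runaway = 1 − 0.3698 = 0.63.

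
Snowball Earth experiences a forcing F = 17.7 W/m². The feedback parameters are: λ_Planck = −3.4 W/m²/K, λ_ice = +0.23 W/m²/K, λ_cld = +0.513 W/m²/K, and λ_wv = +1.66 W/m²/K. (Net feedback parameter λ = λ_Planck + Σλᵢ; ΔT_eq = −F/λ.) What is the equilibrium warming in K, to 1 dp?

17.8 K

Net feedback parameter λ = (−3.4) + (+0.23) + (+0.513) + (+1.66) = -0.997 W/m²/K.
ΔT = −F/λ = −17.7/(-0.997) = 17.8 K.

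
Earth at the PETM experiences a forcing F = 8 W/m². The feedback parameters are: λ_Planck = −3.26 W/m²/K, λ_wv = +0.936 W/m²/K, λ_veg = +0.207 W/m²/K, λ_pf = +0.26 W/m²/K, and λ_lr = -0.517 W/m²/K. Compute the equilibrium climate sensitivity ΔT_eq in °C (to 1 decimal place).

Net feedback parameter λ = (−3.26) + (+0.936) + (+0.207) + (+0.26) + (-0.517) = -2.374 W/m²/K.
ΔT = −F/λ = −8/(-2.374) = 3.4 °C.

3.4 °C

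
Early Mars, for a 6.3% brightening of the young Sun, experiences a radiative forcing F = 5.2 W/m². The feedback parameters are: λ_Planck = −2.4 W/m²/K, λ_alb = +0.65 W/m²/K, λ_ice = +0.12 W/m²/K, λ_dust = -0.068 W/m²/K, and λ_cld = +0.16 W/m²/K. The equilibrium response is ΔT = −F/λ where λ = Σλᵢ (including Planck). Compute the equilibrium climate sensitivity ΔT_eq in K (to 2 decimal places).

3.38 K

Net feedback parameter λ = (−2.4) + (+0.65) + (+0.12) + (-0.068) + (+0.16) = -1.538 W/m²/K.
ΔT = −F/λ = −5.2/(-1.538) = 3.38 K.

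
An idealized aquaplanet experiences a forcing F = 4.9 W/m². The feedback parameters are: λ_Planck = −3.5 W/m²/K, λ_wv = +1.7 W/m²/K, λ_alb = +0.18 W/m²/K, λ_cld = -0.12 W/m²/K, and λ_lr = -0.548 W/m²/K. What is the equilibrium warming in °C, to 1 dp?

Net feedback parameter λ = (−3.5) + (+1.7) + (+0.18) + (-0.12) + (-0.548) = -2.288 W/m²/K.
ΔT = −F/λ = −4.9/(-2.288) = 2.1 °C.

2.1 °C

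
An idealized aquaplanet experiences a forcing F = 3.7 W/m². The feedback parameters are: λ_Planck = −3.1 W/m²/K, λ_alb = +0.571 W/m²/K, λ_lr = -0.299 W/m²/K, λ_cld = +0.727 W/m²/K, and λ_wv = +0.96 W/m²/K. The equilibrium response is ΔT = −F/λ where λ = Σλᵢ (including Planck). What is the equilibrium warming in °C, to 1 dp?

Net feedback parameter λ = (−3.1) + (+0.571) + (-0.299) + (+0.727) + (+0.96) = -1.141 W/m²/K.
ΔT = −F/λ = −3.7/(-1.141) = 3.2 °C.

3.2 °C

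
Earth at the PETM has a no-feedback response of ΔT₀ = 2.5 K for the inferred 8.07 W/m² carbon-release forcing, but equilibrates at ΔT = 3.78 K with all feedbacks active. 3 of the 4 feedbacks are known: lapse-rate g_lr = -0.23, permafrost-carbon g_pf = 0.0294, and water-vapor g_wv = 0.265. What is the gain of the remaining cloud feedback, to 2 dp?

Amplification A = ΔT/ΔT₀ = 3.78/2.5 = 1.512.
Total gain g = 1 − 1/A = 1 − 1/1.512 = 0.3386.
Known gains sum to -0.23 + 0.0294 + 0.265 = 0.0644.
g_cld = 0.3386 − 0.0644 = 0.27.

0.27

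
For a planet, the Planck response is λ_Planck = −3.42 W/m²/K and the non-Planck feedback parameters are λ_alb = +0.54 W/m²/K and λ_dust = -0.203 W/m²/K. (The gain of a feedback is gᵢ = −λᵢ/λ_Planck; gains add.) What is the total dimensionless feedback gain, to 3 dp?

Convert to gains: g_alb = 0.54/3.42 = 0.1579; g_dust = -0.203/3.42 = -0.05936.
Total gain g = 0.09854.

0.099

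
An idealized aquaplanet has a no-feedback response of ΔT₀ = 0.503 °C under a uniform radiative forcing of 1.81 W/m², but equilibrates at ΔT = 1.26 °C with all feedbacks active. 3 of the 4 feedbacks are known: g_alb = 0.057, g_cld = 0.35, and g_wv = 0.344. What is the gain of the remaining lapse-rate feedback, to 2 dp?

Amplification A = ΔT/ΔT₀ = 1.26/0.503 = 2.505.
Total gain g = 1 − 1/A = 1 − 1/2.505 = 0.6008.
Known gains sum to 0.057 + 0.35 + 0.344 = 0.751.
g_lr = 0.6008 − 0.751 = -0.15.

-0.15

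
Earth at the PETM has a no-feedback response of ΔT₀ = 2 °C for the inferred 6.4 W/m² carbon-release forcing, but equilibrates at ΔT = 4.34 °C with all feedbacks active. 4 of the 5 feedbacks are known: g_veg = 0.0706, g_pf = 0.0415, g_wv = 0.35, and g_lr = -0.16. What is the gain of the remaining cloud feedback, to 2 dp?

0.24

Amplification A = ΔT/ΔT₀ = 4.34/2 = 2.17.
Total gain g = 1 − 1/A = 1 − 1/2.17 = 0.5392.
Known gains sum to 0.0706 + 0.0415 + 0.35 − 0.16 = 0.3021.
g_cld = 0.5392 − 0.3021 = 0.24.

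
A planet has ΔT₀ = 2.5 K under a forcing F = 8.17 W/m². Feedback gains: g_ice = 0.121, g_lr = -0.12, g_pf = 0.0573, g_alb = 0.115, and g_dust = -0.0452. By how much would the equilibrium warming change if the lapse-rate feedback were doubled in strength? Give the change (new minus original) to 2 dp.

Original: g = 0.1281, ΔT = 2.5/(1−0.1281) = 2.8673 K.
With doubled lapse-rate: g' = 0.0081, ΔT' = 2.5/(1−0.0081) = 2.5204 K.
Change = 2.5204 − 2.8673 = -0.35 K.

-0.35 K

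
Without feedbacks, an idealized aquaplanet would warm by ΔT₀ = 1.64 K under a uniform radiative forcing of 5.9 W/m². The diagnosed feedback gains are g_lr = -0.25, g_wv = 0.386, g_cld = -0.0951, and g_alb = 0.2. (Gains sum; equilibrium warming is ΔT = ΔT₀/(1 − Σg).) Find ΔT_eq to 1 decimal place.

Total gain g = -0.25 + 0.386 − 0.0951 + 0.2 = 0.2409.
Amplification A = 1/(1 − 0.2409) = 1.317.
ΔT = 1.64 × 1.317 = 2.2 K.

2.2 K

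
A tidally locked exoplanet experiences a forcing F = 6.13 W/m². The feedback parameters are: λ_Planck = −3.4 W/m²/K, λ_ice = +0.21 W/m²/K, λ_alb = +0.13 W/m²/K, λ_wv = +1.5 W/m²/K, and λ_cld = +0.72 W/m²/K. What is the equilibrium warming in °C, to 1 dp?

Net feedback parameter λ = (−3.4) + (+0.21) + (+0.13) + (+1.5) + (+0.72) = -0.84 W/m²/K.
ΔT = −F/λ = −6.13/(-0.84) = 7.3 °C.

7.3 °C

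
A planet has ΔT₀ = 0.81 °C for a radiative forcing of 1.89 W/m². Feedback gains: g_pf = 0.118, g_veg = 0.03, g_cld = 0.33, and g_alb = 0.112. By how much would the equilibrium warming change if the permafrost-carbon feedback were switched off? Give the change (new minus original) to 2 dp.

-0.44 °C

Original: g = 0.59, ΔT = 0.81/(1−0.59) = 1.9756 °C.
Without permafrost-carbon: g' = 0.472, ΔT' = 0.81/(1−0.472) = 1.5341 °C.
Change = 1.5341 − 1.9756 = -0.44 °C.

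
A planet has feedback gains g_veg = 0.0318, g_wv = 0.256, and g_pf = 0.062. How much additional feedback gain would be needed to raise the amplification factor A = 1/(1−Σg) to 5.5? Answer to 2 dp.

Current total gain = 0.3498.
Target gain for A = 5.5: g* = 1 − 1/5.5 = 0.8182.
Additional gain needed = 0.8182 − 0.3498 = 0.47.

0.47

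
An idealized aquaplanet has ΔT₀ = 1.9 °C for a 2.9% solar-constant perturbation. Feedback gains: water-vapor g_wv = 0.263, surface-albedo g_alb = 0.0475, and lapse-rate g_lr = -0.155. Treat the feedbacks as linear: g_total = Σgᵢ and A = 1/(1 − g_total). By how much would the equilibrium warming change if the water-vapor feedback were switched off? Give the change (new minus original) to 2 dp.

Original: g = 0.1555, ΔT = 1.9/(1−0.1555) = 2.2499 °C.
Without water-vapor: g' = -0.1075, ΔT' = 1.9/(1+0.1075) = 1.7156 °C.
Change = 1.7156 − 2.2499 = -0.53 °C.

-0.53 °C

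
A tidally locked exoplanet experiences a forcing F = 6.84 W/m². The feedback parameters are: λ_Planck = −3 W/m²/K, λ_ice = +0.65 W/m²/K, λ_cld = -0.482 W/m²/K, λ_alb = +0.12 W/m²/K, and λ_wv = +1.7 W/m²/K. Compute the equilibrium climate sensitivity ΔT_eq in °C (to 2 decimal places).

6.76 °C

Net feedback parameter λ = (−3) + (+0.65) + (-0.482) + (+0.12) + (+1.7) = -1.012 W/m²/K.
ΔT = −F/λ = −6.84/(-1.012) = 6.76 °C.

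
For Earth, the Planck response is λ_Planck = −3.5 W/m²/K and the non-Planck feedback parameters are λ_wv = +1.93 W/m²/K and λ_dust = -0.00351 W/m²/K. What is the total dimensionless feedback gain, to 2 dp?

0.55

Convert to gains: g_wv = 1.93/3.5 = 0.5514; g_dust = -0.00351/3.5 = -0.001003.
Total gain g = 0.550397.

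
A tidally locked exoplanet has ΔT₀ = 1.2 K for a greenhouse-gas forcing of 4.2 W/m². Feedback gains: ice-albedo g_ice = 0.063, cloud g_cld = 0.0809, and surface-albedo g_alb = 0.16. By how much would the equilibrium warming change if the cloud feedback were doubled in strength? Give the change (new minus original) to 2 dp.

Original: g = 0.3039, ΔT = 1.2/(1−0.3039) = 1.7239 K.
With doubled cloud: g' = 0.3848, ΔT' = 1.2/(1−0.3848) = 1.9506 K.
Change = 1.9506 − 1.7239 = 0.23 K.

0.23 K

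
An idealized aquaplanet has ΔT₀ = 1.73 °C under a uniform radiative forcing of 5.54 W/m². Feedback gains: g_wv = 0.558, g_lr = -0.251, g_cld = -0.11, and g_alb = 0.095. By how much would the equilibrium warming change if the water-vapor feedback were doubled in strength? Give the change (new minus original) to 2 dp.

Original: g = 0.292, ΔT = 1.73/(1−0.292) = 2.4435 °C.
With doubled water-vapor: g' = 0.85, ΔT' = 1.73/(1−0.85) = 11.5333 °C.
Change = 11.5333 − 2.4435 = 9.09 °C.

9.09 °C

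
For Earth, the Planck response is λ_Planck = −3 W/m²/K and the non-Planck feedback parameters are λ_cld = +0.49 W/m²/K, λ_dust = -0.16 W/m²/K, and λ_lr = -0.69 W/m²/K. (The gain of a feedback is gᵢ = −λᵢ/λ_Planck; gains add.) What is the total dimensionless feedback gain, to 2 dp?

Convert to gains: g_cld = 0.49/3 = 0.1633; g_dust = -0.16/3 = -0.05333; g_lr = -0.69/3 = -0.23.
Total gain g = -0.12003.

-0.12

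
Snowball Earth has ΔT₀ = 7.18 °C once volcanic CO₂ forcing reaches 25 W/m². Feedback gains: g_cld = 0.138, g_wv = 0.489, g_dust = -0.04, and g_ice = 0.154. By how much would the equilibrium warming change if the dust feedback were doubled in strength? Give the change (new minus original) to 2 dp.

-3.71 °C

Original: g = 0.741, ΔT = 7.18/(1−0.741) = 27.7220 °C.
With doubled dust: g' = 0.701, ΔT' = 7.18/(1−0.701) = 24.0134 °C.
Change = 24.0134 − 27.7220 = -3.71 °C.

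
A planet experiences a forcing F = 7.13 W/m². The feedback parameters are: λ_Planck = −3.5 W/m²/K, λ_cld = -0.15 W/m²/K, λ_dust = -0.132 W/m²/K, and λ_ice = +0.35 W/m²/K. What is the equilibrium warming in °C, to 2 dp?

Net feedback parameter λ = (−3.5) + (-0.15) + (-0.132) + (+0.35) = -3.432 W/m²/K.
ΔT = −F/λ = −7.13/(-3.432) = 2.08 °C.

2.08 °C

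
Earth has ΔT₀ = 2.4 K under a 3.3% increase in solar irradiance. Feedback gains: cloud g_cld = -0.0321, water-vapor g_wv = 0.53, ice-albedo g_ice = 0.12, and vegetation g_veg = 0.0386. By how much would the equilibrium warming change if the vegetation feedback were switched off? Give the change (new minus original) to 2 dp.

-0.71 K

Original: g = 0.6565, ΔT = 2.4/(1−0.6565) = 6.9869 K.
Without vegetation: g' = 0.6179, ΔT' = 2.4/(1−0.6179) = 6.2811 K.
Change = 6.2811 − 6.9869 = -0.71 K.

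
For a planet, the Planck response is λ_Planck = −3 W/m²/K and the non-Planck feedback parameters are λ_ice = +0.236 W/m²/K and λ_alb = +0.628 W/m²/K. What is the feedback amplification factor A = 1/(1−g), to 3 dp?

Convert to gains: g_ice = 0.236/3 = 0.07867; g_alb = 0.628/3 = 0.2093.
Total gain g = 0.28797.
A = 1/(1 − 0.28797) = 1.404.

1.404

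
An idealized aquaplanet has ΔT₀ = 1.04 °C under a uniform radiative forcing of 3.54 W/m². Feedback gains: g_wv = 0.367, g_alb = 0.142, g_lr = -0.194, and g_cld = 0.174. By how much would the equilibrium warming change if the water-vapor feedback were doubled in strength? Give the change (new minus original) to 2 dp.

5.19 °C

Original: g = 0.489, ΔT = 1.04/(1−0.489) = 2.0352 °C.
With doubled water-vapor: g' = 0.856, ΔT' = 1.04/(1−0.856) = 7.2222 °C.
Change = 7.2222 − 2.0352 = 5.19 °C.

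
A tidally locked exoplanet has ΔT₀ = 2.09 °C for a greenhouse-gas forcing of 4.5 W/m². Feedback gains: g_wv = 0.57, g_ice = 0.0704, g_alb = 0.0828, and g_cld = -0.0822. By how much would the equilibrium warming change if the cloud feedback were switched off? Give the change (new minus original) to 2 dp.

1.73 °C

Original: g = 0.641, ΔT = 2.09/(1−0.641) = 5.8217 °C.
Without cloud: g' = 0.7232, ΔT' = 2.09/(1−0.7232) = 7.5506 °C.
Change = 7.5506 − 5.8217 = 1.73 °C.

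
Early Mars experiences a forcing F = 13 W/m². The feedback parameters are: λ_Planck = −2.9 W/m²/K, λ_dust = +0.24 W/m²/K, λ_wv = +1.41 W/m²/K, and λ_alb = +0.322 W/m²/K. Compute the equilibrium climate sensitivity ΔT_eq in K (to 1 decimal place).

14.0 K

Net feedback parameter λ = (−2.9) + (+0.24) + (+1.41) + (+0.322) = -0.928 W/m²/K.
ΔT = −F/λ = −13/(-0.928) = 14.0 K.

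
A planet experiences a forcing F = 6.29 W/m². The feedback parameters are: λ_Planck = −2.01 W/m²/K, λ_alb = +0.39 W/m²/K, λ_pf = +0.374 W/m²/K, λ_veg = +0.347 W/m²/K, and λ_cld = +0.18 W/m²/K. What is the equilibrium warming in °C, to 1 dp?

Net feedback parameter λ = (−2.01) + (+0.39) + (+0.374) + (+0.347) + (+0.18) = -0.719 W/m²/K.
ΔT = −F/λ = −6.29/(-0.719) = 8.7 °C.

8.7 °C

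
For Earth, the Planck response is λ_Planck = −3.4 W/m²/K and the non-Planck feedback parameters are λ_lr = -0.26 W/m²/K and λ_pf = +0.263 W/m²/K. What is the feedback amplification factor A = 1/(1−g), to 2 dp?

1.00

Convert to gains: g_lr = -0.26/3.4 = -0.07647; g_pf = 0.263/3.4 = 0.07735.
Total gain g = 0.00088.
A = 1/(1 − 0.00088) = 1.00.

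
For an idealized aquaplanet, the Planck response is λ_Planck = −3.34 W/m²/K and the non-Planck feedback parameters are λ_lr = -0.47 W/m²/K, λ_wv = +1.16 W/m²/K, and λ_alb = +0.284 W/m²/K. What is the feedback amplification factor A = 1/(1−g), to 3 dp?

1.412

Convert to gains: g_lr = -0.47/3.34 = -0.1407; g_wv = 1.16/3.34 = 0.3473; g_alb = 0.284/3.34 = 0.08503.
Total gain g = 0.29163.
A = 1/(1 − 0.29163) = 1.412.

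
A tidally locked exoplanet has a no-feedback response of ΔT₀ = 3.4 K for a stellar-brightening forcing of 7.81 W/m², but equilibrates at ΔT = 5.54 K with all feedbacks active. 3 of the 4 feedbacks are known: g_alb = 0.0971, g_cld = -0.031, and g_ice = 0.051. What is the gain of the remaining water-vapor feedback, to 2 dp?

Amplification A = ΔT/ΔT₀ = 5.54/3.4 = 1.629.
Total gain g = 1 − 1/A = 1 − 1/1.629 = 0.3861.
Known gains sum to 0.0971 − 0.031 + 0.051 = 0.1171.
g_wv = 0.3861 − 0.1171 = 0.27.

0.27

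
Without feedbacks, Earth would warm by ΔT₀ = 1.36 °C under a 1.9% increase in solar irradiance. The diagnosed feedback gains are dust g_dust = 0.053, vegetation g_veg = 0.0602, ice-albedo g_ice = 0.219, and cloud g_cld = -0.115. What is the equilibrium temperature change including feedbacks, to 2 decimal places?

1.74 °C

Total gain g = 0.053 + 0.0602 + 0.219 − 0.115 = 0.2172.
Amplification A = 1/(1 − 0.2172) = 1.277.
ΔT = 1.36 × 1.277 = 1.74 °C.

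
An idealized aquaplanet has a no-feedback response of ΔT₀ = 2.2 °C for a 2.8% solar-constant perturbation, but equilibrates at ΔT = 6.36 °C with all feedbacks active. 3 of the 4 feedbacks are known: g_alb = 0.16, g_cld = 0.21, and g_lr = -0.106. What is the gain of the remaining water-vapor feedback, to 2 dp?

0.39

Amplification A = ΔT/ΔT₀ = 6.36/2.2 = 2.891.
Total gain g = 1 − 1/A = 1 − 1/2.891 = 0.6541.
Known gains sum to 0.16 + 0.21 − 0.106 = 0.264.
g_wv = 0.6541 − 0.264 = 0.39.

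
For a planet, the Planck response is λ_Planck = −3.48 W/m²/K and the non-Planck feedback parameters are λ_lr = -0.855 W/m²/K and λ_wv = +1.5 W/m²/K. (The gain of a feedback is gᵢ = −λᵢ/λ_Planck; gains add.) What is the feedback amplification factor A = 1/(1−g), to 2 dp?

Convert to gains: g_lr = -0.855/3.48 = -0.2457; g_wv = 1.5/3.48 = 0.431.
Total gain g = 0.1853.
A = 1/(1 − 0.1853) = 1.23.

1.23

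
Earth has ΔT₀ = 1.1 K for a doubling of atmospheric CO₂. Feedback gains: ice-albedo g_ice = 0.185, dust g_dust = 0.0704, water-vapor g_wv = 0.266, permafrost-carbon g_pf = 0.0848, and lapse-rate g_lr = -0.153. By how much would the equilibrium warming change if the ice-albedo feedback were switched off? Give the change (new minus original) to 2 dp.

Original: g = 0.4532, ΔT = 1.1/(1−0.4532) = 2.0117 K.
Without ice-albedo: g' = 0.2682, ΔT' = 1.1/(1−0.2682) = 1.5031 K.
Change = 1.5031 − 2.0117 = -0.51 K.

-0.51 K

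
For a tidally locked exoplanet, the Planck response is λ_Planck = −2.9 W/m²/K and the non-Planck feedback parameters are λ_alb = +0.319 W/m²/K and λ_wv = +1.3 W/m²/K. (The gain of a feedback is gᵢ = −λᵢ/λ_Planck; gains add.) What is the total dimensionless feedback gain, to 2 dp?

0.56

Convert to gains: g_alb = 0.319/2.9 = 0.11; g_wv = 1.3/2.9 = 0.4483.
Total gain g = 0.5583.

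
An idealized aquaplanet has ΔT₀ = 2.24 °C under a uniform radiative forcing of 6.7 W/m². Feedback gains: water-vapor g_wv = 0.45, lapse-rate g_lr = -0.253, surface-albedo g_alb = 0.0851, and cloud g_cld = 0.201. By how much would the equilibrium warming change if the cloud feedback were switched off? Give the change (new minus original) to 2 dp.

-1.21 °C

Original: g = 0.4831, ΔT = 2.24/(1−0.4831) = 4.3335 °C.
Without cloud: g' = 0.2821, ΔT' = 2.24/(1−0.2821) = 3.1202 °C.
Change = 3.1202 − 4.3335 = -1.21 °C.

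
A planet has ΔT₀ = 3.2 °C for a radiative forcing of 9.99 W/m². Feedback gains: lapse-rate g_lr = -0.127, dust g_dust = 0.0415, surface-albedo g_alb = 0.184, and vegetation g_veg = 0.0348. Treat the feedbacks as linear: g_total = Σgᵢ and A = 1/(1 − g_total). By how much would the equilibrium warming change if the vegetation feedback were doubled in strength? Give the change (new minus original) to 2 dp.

0.15 °C

Original: g = 0.1333, ΔT = 3.2/(1−0.1333) = 3.6922 °C.
With doubled vegetation: g' = 0.1681, ΔT' = 3.2/(1−0.1681) = 3.8466 °C.
Change = 3.8466 − 3.6922 = 0.15 °C.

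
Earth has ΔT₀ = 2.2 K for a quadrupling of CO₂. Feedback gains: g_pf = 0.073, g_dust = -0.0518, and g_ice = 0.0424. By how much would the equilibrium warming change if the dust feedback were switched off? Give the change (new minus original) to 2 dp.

0.14 K

Original: g = 0.0636, ΔT = 2.2/(1−0.0636) = 2.3494 K.
Without dust: g' = 0.1154, ΔT' = 2.2/(1−0.1154) = 2.4870 K.
Change = 2.4870 − 2.3494 = 0.14 K.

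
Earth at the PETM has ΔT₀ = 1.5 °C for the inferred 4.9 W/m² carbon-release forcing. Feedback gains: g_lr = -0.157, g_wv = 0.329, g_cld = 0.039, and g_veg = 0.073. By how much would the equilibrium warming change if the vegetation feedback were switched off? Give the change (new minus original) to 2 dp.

Original: g = 0.284, ΔT = 1.5/(1−0.284) = 2.0950 °C.
Without vegetation: g' = 0.211, ΔT' = 1.5/(1−0.211) = 1.9011 °C.
Change = 1.9011 − 2.0950 = -0.19 °C.

-0.19 °C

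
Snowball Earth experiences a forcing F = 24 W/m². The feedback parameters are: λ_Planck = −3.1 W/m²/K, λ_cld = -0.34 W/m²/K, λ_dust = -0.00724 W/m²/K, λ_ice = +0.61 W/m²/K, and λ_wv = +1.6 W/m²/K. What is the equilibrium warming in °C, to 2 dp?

Net feedback parameter λ = (−3.1) + (-0.34) + (-0.00724) + (+0.61) + (+1.6) = -1.23724 W/m²/K.
ΔT = −F/λ = −24/(-1.23724) = 19.40 °C.

19.40 °C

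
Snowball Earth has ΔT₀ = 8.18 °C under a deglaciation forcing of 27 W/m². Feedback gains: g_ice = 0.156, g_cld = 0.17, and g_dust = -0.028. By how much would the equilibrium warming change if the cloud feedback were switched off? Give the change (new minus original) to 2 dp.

Original: g = 0.298, ΔT = 8.18/(1−0.298) = 11.6524 °C.
Without cloud: g' = 0.128, ΔT' = 8.18/(1−0.128) = 9.3807 °C.
Change = 9.3807 − 11.6524 = -2.27 °C.

-2.27 °C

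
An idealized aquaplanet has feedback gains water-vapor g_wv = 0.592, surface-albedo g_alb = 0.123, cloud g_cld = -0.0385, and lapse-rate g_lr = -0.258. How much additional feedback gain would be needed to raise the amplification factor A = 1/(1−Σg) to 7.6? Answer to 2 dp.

0.45

Current total gain = 0.4185.
Target gain for A = 7.6: g* = 1 − 1/7.6 = 0.8684.
Additional gain needed = 0.8684 − 0.4185 = 0.45.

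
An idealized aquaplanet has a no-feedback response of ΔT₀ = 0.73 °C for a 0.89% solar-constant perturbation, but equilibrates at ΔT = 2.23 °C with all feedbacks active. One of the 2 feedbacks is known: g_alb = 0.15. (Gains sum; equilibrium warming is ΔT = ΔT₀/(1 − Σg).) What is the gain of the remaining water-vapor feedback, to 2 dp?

Amplification A = ΔT/ΔT₀ = 2.23/0.73 = 3.055.
Total gain g = 1 − 1/A = 1 − 1/3.055 = 0.6727.
The known gain is 0.15.
g_wv = 0.6727 − 0.15 = 0.52.

0.52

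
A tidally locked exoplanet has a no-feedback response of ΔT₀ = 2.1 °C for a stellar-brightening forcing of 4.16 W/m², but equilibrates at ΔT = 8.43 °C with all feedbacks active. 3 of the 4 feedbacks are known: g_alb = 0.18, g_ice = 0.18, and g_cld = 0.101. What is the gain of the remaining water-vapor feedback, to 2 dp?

0.29

Amplification A = ΔT/ΔT₀ = 8.43/2.1 = 4.014.
Total gain g = 1 − 1/A = 1 − 1/4.014 = 0.7509.
Known gains sum to 0.18 + 0.18 + 0.101 = 0.461.
g_wv = 0.7509 − 0.461 = 0.29.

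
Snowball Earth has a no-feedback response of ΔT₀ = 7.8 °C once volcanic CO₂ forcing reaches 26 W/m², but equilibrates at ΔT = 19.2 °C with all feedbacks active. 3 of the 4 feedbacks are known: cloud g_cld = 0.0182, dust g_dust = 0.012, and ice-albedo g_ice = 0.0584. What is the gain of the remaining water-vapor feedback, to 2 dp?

Amplification A = ΔT/ΔT₀ = 19.2/7.8 = 2.462.
Total gain g = 1 − 1/A = 1 − 1/2.462 = 0.5938.
Known gains sum to 0.0182 + 0.012 + 0.0584 = 0.0886.
g_wv = 0.5938 − 0.0886 = 0.51.

0.51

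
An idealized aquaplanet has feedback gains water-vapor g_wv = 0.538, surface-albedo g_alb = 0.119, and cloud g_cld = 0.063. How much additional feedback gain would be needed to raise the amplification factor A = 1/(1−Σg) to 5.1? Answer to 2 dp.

Current total gain = 0.72.
Target gain for A = 5.1: g* = 1 − 1/5.1 = 0.8039.
Additional gain needed = 0.8039 − 0.72 = 0.08.

0.08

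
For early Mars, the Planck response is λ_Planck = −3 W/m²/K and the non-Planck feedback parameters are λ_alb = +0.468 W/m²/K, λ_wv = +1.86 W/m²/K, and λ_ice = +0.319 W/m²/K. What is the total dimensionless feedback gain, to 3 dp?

Convert to gains: g_alb = 0.468/3 = 0.156; g_wv = 1.86/3 = 0.62; g_ice = 0.319/3 = 0.1063.
Total gain g = 0.8823.

0.882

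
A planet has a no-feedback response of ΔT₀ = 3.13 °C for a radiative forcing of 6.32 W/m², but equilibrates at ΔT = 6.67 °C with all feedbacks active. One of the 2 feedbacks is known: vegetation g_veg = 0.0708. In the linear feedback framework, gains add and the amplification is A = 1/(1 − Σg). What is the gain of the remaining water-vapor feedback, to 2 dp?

Amplification A = ΔT/ΔT₀ = 6.67/3.13 = 2.131.
Total gain g = 1 − 1/A = 1 − 1/2.131 = 0.5307.
The known gain is 0.0708.
g_wv = 0.5307 − 0.0708 = 0.46.

0.46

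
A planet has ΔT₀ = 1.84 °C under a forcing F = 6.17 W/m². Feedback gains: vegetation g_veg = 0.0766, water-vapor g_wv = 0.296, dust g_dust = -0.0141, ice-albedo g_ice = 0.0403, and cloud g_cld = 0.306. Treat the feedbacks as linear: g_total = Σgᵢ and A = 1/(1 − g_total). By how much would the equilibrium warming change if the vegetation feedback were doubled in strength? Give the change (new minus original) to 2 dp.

2.18 °C

Original: g = 0.7048, ΔT = 1.84/(1−0.7048) = 6.2331 °C.
With doubled vegetation: g' = 0.7814, ΔT' = 1.84/(1−0.7814) = 8.4172 °C.
Change = 8.4172 − 6.2331 = 2.18 °C.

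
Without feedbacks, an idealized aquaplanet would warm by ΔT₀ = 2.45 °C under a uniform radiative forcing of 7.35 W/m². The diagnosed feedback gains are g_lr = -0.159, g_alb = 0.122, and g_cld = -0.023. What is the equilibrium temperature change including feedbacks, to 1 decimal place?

2.3 °C

Total gain g = -0.159 + 0.122 − 0.023 = -0.06.
Amplification A = 1/(1 + 0.06) = 0.9434.
ΔT = 2.45 × 0.9434 = 2.3 °C.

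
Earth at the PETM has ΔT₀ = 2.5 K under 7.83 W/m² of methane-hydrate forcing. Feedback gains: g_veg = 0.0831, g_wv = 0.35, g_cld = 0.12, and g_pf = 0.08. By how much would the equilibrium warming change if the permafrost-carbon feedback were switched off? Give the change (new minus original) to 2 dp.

-1.22 K

Original: g = 0.6331, ΔT = 2.5/(1−0.6331) = 6.8138 K.
Without permafrost-carbon: g' = 0.5531, ΔT' = 2.5/(1−0.5531) = 5.5941 K.
Change = 5.5941 − 6.8138 = -1.22 K.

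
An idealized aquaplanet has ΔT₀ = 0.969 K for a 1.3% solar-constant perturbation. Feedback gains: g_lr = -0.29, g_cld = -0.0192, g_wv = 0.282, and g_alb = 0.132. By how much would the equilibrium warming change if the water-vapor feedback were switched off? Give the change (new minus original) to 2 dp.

-0.26 K

Original: g = 0.1048, ΔT = 0.969/(1−0.1048) = 1.0824 K.
Without water-vapor: g' = -0.1772, ΔT' = 0.969/(1+0.1772) = 0.8231 K.
Change = 0.8231 − 1.0824 = -0.26 K.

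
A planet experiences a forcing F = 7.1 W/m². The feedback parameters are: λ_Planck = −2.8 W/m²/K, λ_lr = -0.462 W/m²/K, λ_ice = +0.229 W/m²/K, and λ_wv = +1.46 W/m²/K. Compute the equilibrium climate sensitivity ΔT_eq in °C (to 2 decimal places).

Net feedback parameter λ = (−2.8) + (-0.462) + (+0.229) + (+1.46) = -1.573 W/m²/K.
ΔT = −F/λ = −7.1/(-1.573) = 4.51 °C.

4.51 °C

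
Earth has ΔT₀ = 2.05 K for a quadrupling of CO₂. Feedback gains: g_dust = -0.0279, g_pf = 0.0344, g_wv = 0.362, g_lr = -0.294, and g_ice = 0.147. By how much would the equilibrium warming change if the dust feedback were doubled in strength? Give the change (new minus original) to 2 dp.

Original: g = 0.2215, ΔT = 2.05/(1−0.2215) = 2.6333 K.
With doubled dust: g' = 0.1936, ΔT' = 2.05/(1−0.1936) = 2.5422 K.
Change = 2.5422 − 2.6333 = -0.09 K.

-0.09 K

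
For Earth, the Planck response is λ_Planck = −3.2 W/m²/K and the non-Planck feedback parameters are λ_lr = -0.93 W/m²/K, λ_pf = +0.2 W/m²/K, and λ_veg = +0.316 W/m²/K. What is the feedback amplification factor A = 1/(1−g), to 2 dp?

Convert to gains: g_lr = -0.93/3.2 = -0.2906; g_pf = 0.2/3.2 = 0.0625; g_veg = 0.316/3.2 = 0.09875.
Total gain g = -0.12935.
A = 1/(1 + 0.12935) = 0.89.

0.89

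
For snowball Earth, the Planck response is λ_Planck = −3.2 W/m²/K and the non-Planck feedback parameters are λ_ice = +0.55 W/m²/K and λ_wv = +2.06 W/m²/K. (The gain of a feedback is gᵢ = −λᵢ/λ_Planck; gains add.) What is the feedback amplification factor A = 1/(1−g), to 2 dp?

5.42

Convert to gains: g_ice = 0.55/3.2 = 0.1719; g_wv = 2.06/3.2 = 0.6437.
Total gain g = 0.8156.
A = 1/(1 − 0.8156) = 5.42.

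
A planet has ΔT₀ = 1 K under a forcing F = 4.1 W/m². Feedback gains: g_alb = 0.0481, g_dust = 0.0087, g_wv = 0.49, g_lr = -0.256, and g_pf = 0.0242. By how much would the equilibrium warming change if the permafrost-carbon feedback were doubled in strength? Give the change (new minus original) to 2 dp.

0.05 K

Original: g = 0.315, ΔT = 1/(1−0.315) = 1.4599 K.
With doubled permafrost-carbon: g' = 0.3392, ΔT' = 1/(1−0.3392) = 1.5133 K.
Change = 1.5133 − 1.4599 = 0.05 K.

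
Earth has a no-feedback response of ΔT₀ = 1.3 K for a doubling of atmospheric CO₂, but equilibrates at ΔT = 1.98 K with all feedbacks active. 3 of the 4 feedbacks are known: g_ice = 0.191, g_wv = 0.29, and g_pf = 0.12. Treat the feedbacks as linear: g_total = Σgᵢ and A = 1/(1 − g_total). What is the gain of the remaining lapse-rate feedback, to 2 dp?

-0.26

Amplification A = ΔT/ΔT₀ = 1.98/1.3 = 1.523.
Total gain g = 1 − 1/A = 1 − 1/1.523 = 0.3434.
Known gains sum to 0.191 + 0.29 + 0.12 = 0.601.
g_lr = 0.3434 − 0.601 = -0.26.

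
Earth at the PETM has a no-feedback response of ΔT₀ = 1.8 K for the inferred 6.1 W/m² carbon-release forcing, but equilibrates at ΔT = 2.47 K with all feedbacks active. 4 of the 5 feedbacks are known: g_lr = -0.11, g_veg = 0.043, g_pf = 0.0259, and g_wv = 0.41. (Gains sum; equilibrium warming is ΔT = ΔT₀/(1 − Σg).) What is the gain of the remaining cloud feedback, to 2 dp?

-0.10

Amplification A = ΔT/ΔT₀ = 2.47/1.8 = 1.372.
Total gain g = 1 − 1/A = 1 − 1/1.372 = 0.2711.
Known gains sum to -0.11 + 0.043 + 0.0259 + 0.41 = 0.3689.
g_cld = 0.2711 − 0.3689 = -0.10.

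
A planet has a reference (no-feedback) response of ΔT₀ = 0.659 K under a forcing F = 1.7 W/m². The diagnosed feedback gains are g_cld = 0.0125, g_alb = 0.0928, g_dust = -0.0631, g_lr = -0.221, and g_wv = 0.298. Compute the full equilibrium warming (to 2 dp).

0.75 K

Total gain g = 0.0125 + 0.0928 − 0.0631 − 0.221 + 0.298 = 0.1192.
Amplification A = 1/(1 − 0.1192) = 1.135.
ΔT = 0.659 × 1.135 = 0.75 K.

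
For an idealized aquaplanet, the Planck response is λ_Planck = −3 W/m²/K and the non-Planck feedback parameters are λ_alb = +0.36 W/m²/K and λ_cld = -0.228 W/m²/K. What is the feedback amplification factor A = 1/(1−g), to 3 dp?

Convert to gains: g_alb = 0.36/3 = 0.12; g_cld = -0.228/3 = -0.076.
Total gain g = 0.044.
A = 1/(1 − 0.044) = 1.046.

1.046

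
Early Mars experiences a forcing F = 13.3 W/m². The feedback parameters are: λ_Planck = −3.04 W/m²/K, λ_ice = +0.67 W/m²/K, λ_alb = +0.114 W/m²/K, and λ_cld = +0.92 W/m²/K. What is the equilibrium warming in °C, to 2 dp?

9.96 °C

Net feedback parameter λ = (−3.04) + (+0.67) + (+0.114) + (+0.92) = -1.336 W/m²/K.
ΔT = −F/λ = −13.3/(-1.336) = 9.96 °C.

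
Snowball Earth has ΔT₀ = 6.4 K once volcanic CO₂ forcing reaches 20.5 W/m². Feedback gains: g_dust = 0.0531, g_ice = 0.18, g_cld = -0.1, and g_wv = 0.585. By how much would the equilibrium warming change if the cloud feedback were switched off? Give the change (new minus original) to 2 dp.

Original: g = 0.7181, ΔT = 6.4/(1−0.7181) = 22.7031 K.
Without cloud: g' = 0.8181, ΔT' = 6.4/(1−0.8181) = 35.1842 K.
Change = 35.1842 − 22.7031 = 12.48 K.

12.48 K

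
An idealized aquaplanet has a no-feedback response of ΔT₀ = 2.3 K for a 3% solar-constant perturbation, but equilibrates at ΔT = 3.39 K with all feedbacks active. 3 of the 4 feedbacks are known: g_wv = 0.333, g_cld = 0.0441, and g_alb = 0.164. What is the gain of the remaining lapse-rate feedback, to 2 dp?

-0.22

Amplification A = ΔT/ΔT₀ = 3.39/2.3 = 1.474.
Total gain g = 1 − 1/A = 1 − 1/1.474 = 0.3216.
Known gains sum to 0.333 + 0.0441 + 0.164 = 0.5411.
g_lr = 0.3216 − 0.5411 = -0.22.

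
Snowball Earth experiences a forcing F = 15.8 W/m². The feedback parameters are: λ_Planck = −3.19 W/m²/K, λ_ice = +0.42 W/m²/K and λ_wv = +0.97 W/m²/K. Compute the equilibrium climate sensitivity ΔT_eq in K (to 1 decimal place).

Net feedback parameter λ = (−3.19) + (+0.42) + (+0.97) = -1.8 W/m²/K.
ΔT = −F/λ = −15.8/(-1.8) = 8.8 K.

8.8 K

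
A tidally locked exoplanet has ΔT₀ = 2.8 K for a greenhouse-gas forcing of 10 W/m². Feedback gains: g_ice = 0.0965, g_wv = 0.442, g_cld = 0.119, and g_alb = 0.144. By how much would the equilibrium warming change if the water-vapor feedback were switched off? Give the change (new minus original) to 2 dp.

-9.73 K

Original: g = 0.8015, ΔT = 2.8/(1−0.8015) = 14.1058 K.
Without water-vapor: g' = 0.3595, ΔT' = 2.8/(1−0.3595) = 4.3716 K.
Change = 4.3716 − 14.1058 = -9.73 K.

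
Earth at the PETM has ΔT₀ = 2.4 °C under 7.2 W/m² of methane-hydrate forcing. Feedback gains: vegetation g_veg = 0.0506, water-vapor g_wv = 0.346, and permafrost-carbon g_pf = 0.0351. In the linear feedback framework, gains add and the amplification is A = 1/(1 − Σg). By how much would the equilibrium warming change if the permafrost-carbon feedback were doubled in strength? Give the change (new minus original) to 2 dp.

Original: g = 0.4317, ΔT = 2.4/(1−0.4317) = 4.2231 °C.
With doubled permafrost-carbon: g' = 0.4668, ΔT' = 2.4/(1−0.4668) = 4.5011 °C.
Change = 4.5011 − 4.2231 = 0.28 °C.

0.28 °C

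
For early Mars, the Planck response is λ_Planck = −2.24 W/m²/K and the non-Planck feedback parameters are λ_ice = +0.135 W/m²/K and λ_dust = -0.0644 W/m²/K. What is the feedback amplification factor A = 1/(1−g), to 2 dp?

Convert to gains: g_ice = 0.135/2.24 = 0.06027; g_dust = -0.0644/2.24 = -0.02875.
Total gain g = 0.03152.
A = 1/(1 − 0.03152) = 1.03.

1.03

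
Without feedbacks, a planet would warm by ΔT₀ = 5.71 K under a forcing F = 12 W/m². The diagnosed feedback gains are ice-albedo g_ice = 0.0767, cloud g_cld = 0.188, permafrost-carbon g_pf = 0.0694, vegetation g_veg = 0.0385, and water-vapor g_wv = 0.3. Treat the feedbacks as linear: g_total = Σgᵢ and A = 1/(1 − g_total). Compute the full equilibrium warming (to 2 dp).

17.44 K

Total gain g = 0.0767 + 0.188 + 0.0694 + 0.0385 + 0.3 = 0.6726.
Amplification A = 1/(1 − 0.6726) = 3.054.
ΔT = 5.71 × 3.054 = 17.44 K.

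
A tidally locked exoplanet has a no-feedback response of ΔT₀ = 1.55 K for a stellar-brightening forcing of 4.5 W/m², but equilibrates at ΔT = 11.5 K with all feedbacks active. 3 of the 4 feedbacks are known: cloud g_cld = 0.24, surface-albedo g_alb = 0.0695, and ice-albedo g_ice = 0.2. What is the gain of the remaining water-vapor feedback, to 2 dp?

0.36

Amplification A = ΔT/ΔT₀ = 11.5/1.55 = 7.419.
Total gain g = 1 − 1/A = 1 − 1/7.419 = 0.8652.
Known gains sum to 0.24 + 0.0695 + 0.2 = 0.5095.
g_wv = 0.8652 − 0.5095 = 0.36.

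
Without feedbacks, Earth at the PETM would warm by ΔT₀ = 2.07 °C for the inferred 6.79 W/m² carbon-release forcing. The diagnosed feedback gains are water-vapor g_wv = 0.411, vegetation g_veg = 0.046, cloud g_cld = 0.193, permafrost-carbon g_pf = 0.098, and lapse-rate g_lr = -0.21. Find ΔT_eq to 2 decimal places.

Total gain g = 0.411 + 0.046 + 0.193 + 0.098 − 0.21 = 0.538.
Amplification A = 1/(1 − 0.538) = 2.165.
ΔT = 2.07 × 2.165 = 4.48 °C.

4.48 °C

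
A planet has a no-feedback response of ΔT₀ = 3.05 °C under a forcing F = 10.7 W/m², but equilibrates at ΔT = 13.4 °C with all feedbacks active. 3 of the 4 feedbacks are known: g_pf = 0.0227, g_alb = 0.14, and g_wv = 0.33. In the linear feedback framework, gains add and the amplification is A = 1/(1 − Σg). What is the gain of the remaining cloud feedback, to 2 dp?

Amplification A = ΔT/ΔT₀ = 13.4/3.05 = 4.393.
Total gain g = 1 − 1/A = 1 − 1/4.393 = 0.7724.
Known gains sum to 0.0227 + 0.14 + 0.33 = 0.4927.
g_cld = 0.7724 − 0.4927 = 0.28.

0.28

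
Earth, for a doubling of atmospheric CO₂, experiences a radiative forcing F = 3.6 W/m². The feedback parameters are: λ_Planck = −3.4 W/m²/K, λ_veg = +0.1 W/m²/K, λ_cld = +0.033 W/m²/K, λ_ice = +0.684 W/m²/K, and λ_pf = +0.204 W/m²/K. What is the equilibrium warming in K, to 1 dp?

Net feedback parameter λ = (−3.4) + (+0.1) + (+0.033) + (+0.684) + (+0.204) = -2.379 W/m²/K.
ΔT = −F/λ = −3.6/(-2.379) = 1.5 K.

1.5 K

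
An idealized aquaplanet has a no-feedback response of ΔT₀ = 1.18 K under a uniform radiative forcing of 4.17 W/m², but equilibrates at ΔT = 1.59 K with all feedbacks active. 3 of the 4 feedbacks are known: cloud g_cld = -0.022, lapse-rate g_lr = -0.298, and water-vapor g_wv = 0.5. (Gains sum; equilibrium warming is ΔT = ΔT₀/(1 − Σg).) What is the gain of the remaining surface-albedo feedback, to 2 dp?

Amplification A = ΔT/ΔT₀ = 1.59/1.18 = 1.347.
Total gain g = 1 − 1/A = 1 − 1/1.347 = 0.2576.
Known gains sum to -0.022 − 0.298 + 0.5 = 0.18.
g_alb = 0.2576 − 0.18 = 0.08.

0.08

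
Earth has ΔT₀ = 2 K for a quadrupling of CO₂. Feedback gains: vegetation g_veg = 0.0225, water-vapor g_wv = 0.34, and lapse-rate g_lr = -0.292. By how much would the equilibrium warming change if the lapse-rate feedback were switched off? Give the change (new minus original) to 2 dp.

0.99 K

Original: g = 0.0705, ΔT = 2/(1−0.0705) = 2.1517 K.
Without lapse-rate: g' = 0.3625, ΔT' = 2/(1−0.3625) = 3.1373 K.
Change = 3.1373 − 2.1517 = 0.99 K.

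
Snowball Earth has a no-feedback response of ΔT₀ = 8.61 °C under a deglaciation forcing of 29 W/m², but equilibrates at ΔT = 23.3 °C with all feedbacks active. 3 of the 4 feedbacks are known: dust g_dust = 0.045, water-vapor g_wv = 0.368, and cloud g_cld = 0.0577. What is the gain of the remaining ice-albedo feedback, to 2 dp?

0.16

Amplification A = ΔT/ΔT₀ = 23.3/8.61 = 2.706.
Total gain g = 1 − 1/A = 1 − 1/2.706 = 0.6305.
Known gains sum to 0.045 + 0.368 + 0.0577 = 0.4707.
g_ice = 0.6305 − 0.4707 = 0.16.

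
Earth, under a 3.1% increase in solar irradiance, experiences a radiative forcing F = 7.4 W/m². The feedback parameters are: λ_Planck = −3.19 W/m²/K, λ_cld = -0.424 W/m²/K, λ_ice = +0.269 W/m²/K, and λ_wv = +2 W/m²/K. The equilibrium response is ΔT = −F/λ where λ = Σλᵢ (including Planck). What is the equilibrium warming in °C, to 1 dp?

5.5 °C

Net feedback parameter λ = (−3.19) + (-0.424) + (+0.269) + (+2) = -1.345 W/m²/K.
ΔT = −F/λ = −7.4/(-1.345) = 5.5 °C.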